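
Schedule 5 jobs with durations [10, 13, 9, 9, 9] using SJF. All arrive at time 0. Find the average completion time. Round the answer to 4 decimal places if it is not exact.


SJF order (ascending): [9, 9, 9, 10, 13]
Completion times:
  Job 1: burst=9, C=9
  Job 2: burst=9, C=18
  Job 3: burst=9, C=27
  Job 4: burst=10, C=37
  Job 5: burst=13, C=50
Average completion = 141/5 = 28.2

28.2


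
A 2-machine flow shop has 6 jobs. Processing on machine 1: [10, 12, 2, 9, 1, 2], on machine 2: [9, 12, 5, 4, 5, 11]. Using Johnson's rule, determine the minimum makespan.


Apply Johnson's rule:
  Group 1 (a <= b): [(5, 1, 5), (3, 2, 5), (6, 2, 11), (2, 12, 12)]
  Group 2 (a > b): [(1, 10, 9), (4, 9, 4)]
Optimal job order: [5, 3, 6, 2, 1, 4]
Schedule:
  Job 5: M1 done at 1, M2 done at 6
  Job 3: M1 done at 3, M2 done at 11
  Job 6: M1 done at 5, M2 done at 22
  Job 2: M1 done at 17, M2 done at 34
  Job 1: M1 done at 27, M2 done at 43
  Job 4: M1 done at 36, M2 done at 47
Makespan = 47

47


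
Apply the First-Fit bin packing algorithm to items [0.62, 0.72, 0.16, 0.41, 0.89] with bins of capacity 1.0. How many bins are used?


Place items sequentially using First-Fit:
  Item 0.62 -> new Bin 1
  Item 0.72 -> new Bin 2
  Item 0.16 -> Bin 1 (now 0.78)
  Item 0.41 -> new Bin 3
  Item 0.89 -> new Bin 4
Total bins used = 4

4


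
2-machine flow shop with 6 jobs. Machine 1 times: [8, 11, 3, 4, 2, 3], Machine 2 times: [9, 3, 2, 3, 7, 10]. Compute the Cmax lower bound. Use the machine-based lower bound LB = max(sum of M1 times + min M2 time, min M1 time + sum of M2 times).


LB1 = sum(M1 times) + min(M2 times) = 31 + 2 = 33
LB2 = min(M1 times) + sum(M2 times) = 2 + 34 = 36
Lower bound = max(LB1, LB2) = max(33, 36) = 36

36


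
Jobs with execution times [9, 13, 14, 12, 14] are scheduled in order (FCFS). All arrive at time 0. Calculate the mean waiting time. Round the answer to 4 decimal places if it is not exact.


FCFS order (as given): [9, 13, 14, 12, 14]
Waiting times:
  Job 1: wait = 0
  Job 2: wait = 9
  Job 3: wait = 22
  Job 4: wait = 36
  Job 5: wait = 48
Sum of waiting times = 115
Average waiting time = 115/5 = 23.0

23.0


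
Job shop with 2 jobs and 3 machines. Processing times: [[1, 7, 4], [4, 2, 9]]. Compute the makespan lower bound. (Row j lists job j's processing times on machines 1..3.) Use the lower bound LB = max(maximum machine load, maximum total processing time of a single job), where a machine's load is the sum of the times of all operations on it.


Machine loads:
  Machine 1: 1 + 4 = 5
  Machine 2: 7 + 2 = 9
  Machine 3: 4 + 9 = 13
Max machine load = 13
Job totals:
  Job 1: 12
  Job 2: 15
Max job total = 15
Lower bound = max(13, 15) = 15

15


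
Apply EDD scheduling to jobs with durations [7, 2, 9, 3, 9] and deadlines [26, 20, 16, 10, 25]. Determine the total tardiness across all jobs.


Sort by due date (EDD order): [(3, 10), (9, 16), (2, 20), (9, 25), (7, 26)]
Compute completion times and tardiness:
  Job 1: p=3, d=10, C=3, tardiness=max(0,3-10)=0
  Job 2: p=9, d=16, C=12, tardiness=max(0,12-16)=0
  Job 3: p=2, d=20, C=14, tardiness=max(0,14-20)=0
  Job 4: p=9, d=25, C=23, tardiness=max(0,23-25)=0
  Job 5: p=7, d=26, C=30, tardiness=max(0,30-26)=4
Total tardiness = 4

4


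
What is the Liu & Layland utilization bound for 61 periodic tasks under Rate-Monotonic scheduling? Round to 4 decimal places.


Compute 2^(1/61) = 1.0114278734
Subtract 1: 1.0114278734 - 1 = 0.0114278734
Multiply by n: 61 * 0.0114278734 = 0.6971002774
Round to 4 dp: 0.6971

0.6971


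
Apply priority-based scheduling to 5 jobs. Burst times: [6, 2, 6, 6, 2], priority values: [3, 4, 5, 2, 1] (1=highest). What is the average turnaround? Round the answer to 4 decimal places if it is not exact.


Sort by priority (ascending = highest first):
Order: [(1, 2), (2, 6), (3, 6), (4, 2), (5, 6)]
Completion times:
  Priority 1, burst=2, C=2
  Priority 2, burst=6, C=8
  Priority 3, burst=6, C=14
  Priority 4, burst=2, C=16
  Priority 5, burst=6, C=22
Average turnaround = 62/5 = 12.4

12.4


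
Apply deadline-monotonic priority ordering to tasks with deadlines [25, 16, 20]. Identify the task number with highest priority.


Sort tasks by relative deadline (ascending):
  Task 2: deadline = 16
  Task 3: deadline = 20
  Task 1: deadline = 25
Priority order (highest first): [2, 3, 1]
Highest priority task = 2

2


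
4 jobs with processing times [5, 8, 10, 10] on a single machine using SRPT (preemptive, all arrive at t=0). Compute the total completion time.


Since all jobs arrive at t=0, SRPT equals SPT ordering.
SPT order: [5, 8, 10, 10]
Completion times:
  Job 1: p=5, C=5
  Job 2: p=8, C=13
  Job 3: p=10, C=23
  Job 4: p=10, C=33
Total completion time = 5 + 13 + 23 + 33 = 74

74


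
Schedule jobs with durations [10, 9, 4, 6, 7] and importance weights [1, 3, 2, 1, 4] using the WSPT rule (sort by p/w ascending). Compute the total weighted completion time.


Compute p/w ratios and sort ascending (WSPT): [(7, 4), (4, 2), (9, 3), (6, 1), (10, 1)]
Compute weighted completion times:
  Job (p=7,w=4): C=7, w*C=4*7=28
  Job (p=4,w=2): C=11, w*C=2*11=22
  Job (p=9,w=3): C=20, w*C=3*20=60
  Job (p=6,w=1): C=26, w*C=1*26=26
  Job (p=10,w=1): C=36, w*C=1*36=36
Total weighted completion time = 172

172


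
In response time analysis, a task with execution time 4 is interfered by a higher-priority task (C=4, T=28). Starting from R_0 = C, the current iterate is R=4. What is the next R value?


R_next = C + ceil(R_prev / T_hp) * C_hp
ceil(4 / 28) = ceil(0.1429) = 1
Interference = 1 * 4 = 4
R_next = 4 + 4 = 8

8


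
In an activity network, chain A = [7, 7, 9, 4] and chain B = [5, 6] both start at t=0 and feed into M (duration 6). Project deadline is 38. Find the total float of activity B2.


Forward pass: ES(B2) = sum of predecessors on chain B = 5
EF = ES + duration = 5 + 6 = 11
Backward pass: LF(M) = deadline = 38; LS(M) = 38 - 6 = 32
LF(B2) = LS(M) - sum(successors on chain B) = 32 - 0 = 32
LS = LF - duration = 32 - 6 = 26
Total float = LS - ES = 26 - 5 = 21

21


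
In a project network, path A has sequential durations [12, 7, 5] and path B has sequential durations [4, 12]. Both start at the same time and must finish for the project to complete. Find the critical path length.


Path A total = 12 + 7 + 5 = 24
Path B total = 4 + 12 = 16
Critical path = longest path = max(24, 16) = 24

24


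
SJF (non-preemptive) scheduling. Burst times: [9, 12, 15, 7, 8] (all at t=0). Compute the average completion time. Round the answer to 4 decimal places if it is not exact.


SJF order (ascending): [7, 8, 9, 12, 15]
Completion times:
  Job 1: burst=7, C=7
  Job 2: burst=8, C=15
  Job 3: burst=9, C=24
  Job 4: burst=12, C=36
  Job 5: burst=15, C=51
Average completion = 133/5 = 26.6

26.6


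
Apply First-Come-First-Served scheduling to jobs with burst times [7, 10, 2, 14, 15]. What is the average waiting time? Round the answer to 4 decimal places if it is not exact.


FCFS order (as given): [7, 10, 2, 14, 15]
Waiting times:
  Job 1: wait = 0
  Job 2: wait = 7
  Job 3: wait = 17
  Job 4: wait = 19
  Job 5: wait = 33
Sum of waiting times = 76
Average waiting time = 76/5 = 15.2

15.2


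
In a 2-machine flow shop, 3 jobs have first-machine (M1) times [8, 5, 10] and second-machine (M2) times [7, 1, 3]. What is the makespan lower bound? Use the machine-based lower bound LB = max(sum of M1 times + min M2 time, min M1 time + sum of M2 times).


LB1 = sum(M1 times) + min(M2 times) = 23 + 1 = 24
LB2 = min(M1 times) + sum(M2 times) = 5 + 11 = 16
Lower bound = max(LB1, LB2) = max(24, 16) = 24

24


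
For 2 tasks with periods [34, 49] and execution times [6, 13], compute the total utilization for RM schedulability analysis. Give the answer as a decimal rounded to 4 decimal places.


Compute individual utilizations (exact fractions):
  Task 1: C/T = 6/34 = 3/17 (approx. 0.1765)
  Task 2: C/T = 13/49 (approx. 0.2653)
Total utilization U = 3/17 + 13/49 = 368/833
Rounded to 4 decimal places: U = 0.4418
RM (Liu & Layland) bound for 2 tasks = 0.828427; compare with U = 368/833 (approx. 0.441777)
U <= bound, so schedulable by RM sufficient condition.

0.4418


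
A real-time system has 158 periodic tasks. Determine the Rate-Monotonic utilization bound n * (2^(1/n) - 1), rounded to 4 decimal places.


Compute 2^(1/158) = 1.0043966445
Subtract 1: 1.0043966445 - 1 = 0.0043966445
Multiply by n: 158 * 0.0043966445 = 0.6946698310
Round to 4 dp: 0.6947

0.6947


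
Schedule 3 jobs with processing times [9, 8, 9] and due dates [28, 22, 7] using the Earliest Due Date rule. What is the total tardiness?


Sort by due date (EDD order): [(9, 7), (8, 22), (9, 28)]
Compute completion times and tardiness:
  Job 1: p=9, d=7, C=9, tardiness=max(0,9-7)=2
  Job 2: p=8, d=22, C=17, tardiness=max(0,17-22)=0
  Job 3: p=9, d=28, C=26, tardiness=max(0,26-28)=0
Total tardiness = 2

2


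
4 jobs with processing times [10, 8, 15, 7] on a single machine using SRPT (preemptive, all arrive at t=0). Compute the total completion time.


Since all jobs arrive at t=0, SRPT equals SPT ordering.
SPT order: [7, 8, 10, 15]
Completion times:
  Job 1: p=7, C=7
  Job 2: p=8, C=15
  Job 3: p=10, C=25
  Job 4: p=15, C=40
Total completion time = 7 + 15 + 25 + 40 = 87

87


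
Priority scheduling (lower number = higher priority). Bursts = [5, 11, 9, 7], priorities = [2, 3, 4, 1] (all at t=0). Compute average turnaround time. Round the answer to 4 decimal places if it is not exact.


Sort by priority (ascending = highest first):
Order: [(1, 7), (2, 5), (3, 11), (4, 9)]
Completion times:
  Priority 1, burst=7, C=7
  Priority 2, burst=5, C=12
  Priority 3, burst=11, C=23
  Priority 4, burst=9, C=32
Average turnaround = 74/4 = 18.5

18.5


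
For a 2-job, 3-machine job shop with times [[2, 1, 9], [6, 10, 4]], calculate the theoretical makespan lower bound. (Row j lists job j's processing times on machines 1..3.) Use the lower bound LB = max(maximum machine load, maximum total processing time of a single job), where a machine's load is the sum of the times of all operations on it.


Machine loads:
  Machine 1: 2 + 6 = 8
  Machine 2: 1 + 10 = 11
  Machine 3: 9 + 4 = 13
Max machine load = 13
Job totals:
  Job 1: 12
  Job 2: 20
Max job total = 20
Lower bound = max(13, 20) = 20

20


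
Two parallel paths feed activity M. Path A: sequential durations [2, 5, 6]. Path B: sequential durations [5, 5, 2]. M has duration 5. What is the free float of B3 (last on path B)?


ES(B3) = sum of predecessors on chain B = 10
EF(B3) = ES + duration = 10 + 2 = 12
Successor of B3 is M. ES(M) = max(sum(A), sum(B)) = max(13, 12) = 13
Free float = ES(successor) - EF(current) = 13 - 12 = 1

1


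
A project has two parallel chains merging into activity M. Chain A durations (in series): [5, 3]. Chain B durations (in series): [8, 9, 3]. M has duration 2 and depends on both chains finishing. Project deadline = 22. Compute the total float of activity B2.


Forward pass: ES(B2) = sum of predecessors on chain B = 8
EF = ES + duration = 8 + 9 = 17
Backward pass: LF(M) = deadline = 22; LS(M) = 22 - 2 = 20
LF(B2) = LS(M) - sum(successors on chain B) = 20 - 3 = 17
LS = LF - duration = 17 - 9 = 8
Total float = LS - ES = 8 - 8 = 0

0


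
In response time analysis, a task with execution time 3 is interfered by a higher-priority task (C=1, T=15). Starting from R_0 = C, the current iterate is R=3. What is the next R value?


R_next = C + ceil(R_prev / T_hp) * C_hp
ceil(3 / 15) = ceil(0.2) = 1
Interference = 1 * 1 = 1
R_next = 3 + 1 = 4

4


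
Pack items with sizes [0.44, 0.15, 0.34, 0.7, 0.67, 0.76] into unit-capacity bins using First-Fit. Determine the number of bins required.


Place items sequentially using First-Fit:
  Item 0.44 -> new Bin 1
  Item 0.15 -> Bin 1 (now 0.59)
  Item 0.34 -> Bin 1 (now 0.93)
  Item 0.7 -> new Bin 2
  Item 0.67 -> new Bin 3
  Item 0.76 -> new Bin 4
Total bins used = 4

4


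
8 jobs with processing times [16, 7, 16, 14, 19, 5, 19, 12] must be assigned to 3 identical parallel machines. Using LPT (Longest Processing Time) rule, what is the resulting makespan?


Sort jobs in decreasing order (LPT): [19, 19, 16, 16, 14, 12, 7, 5]
Assign each job to the least loaded machine:
  Machine 1: jobs [19, 14], load = 33
  Machine 2: jobs [19, 12, 7], load = 38
  Machine 3: jobs [16, 16, 5], load = 37
Makespan = max load = 38

38


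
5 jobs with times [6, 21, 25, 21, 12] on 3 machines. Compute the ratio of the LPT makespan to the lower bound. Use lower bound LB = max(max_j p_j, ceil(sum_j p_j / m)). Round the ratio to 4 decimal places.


LPT order: [25, 21, 21, 12, 6]
Machine loads after assignment: [25, 33, 27]
LPT makespan = 33
Lower bound = max(max_job, ceil(total/3)) = max(25, 29) = 29
Ratio = 33 / 29 = 1.1379

1.1379


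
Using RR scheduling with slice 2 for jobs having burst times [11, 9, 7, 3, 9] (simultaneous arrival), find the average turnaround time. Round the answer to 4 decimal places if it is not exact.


Time quantum = 2
Execution trace:
  J1 runs 2 units, time = 2
  J2 runs 2 units, time = 4
  J3 runs 2 units, time = 6
  J4 runs 2 units, time = 8
  J5 runs 2 units, time = 10
  J1 runs 2 units, time = 12
  J2 runs 2 units, time = 14
  J3 runs 2 units, time = 16
  J4 runs 1 units, time = 17
  J5 runs 2 units, time = 19
  J1 runs 2 units, time = 21
  J2 runs 2 units, time = 23
  J3 runs 2 units, time = 25
  J5 runs 2 units, time = 27
  J1 runs 2 units, time = 29
  J2 runs 2 units, time = 31
  J3 runs 1 units, time = 32
  J5 runs 2 units, time = 34
  J1 runs 2 units, time = 36
  J2 runs 1 units, time = 37
  J5 runs 1 units, time = 38
  J1 runs 1 units, time = 39
Finish times: [39, 37, 32, 17, 38]
Average turnaround = 163/5 = 32.6

32.6


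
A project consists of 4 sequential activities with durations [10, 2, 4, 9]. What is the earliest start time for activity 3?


Activity 3 starts after activities 1 through 2 complete.
Predecessor durations: [10, 2]
ES = 10 + 2 = 12

12


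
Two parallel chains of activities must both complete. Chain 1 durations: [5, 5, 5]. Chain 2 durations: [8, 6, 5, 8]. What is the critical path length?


Path A total = 5 + 5 + 5 = 15
Path B total = 8 + 6 + 5 + 8 = 27
Critical path = longest path = max(15, 27) = 27

27


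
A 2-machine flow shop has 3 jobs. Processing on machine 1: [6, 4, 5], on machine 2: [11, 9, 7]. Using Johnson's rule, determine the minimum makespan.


Apply Johnson's rule:
  Group 1 (a <= b): [(2, 4, 9), (3, 5, 7), (1, 6, 11)]
  Group 2 (a > b): []
Optimal job order: [2, 3, 1]
Schedule:
  Job 2: M1 done at 4, M2 done at 13
  Job 3: M1 done at 9, M2 done at 20
  Job 1: M1 done at 15, M2 done at 31
Makespan = 31

31


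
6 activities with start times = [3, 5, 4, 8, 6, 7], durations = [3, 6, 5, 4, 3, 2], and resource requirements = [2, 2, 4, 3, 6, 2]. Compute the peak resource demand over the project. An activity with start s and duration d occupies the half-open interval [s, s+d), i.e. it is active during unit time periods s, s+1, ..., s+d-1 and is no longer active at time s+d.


Each activity i is active on [start_i, start_i + duration_i).
Compute total resource usage per time slot:
  t=0: active resources = [], total = 0
  t=1: active resources = [], total = 0
  t=2: active resources = [], total = 0
  t=3: active resources = [2], total = 2
  t=4: active resources = [2, 4], total = 6
  t=5: active resources = [2, 2, 4], total = 8
  t=6: active resources = [2, 4, 6], total = 12
  t=7: active resources = [2, 4, 6, 2], total = 14
  t=8: active resources = [2, 4, 3, 6, 2], total = 17
  t=9: active resources = [2, 3], total = 5
  t=10: active resources = [2, 3], total = 5
  t=11: active resources = [3], total = 3
Peak resource demand = 17

17


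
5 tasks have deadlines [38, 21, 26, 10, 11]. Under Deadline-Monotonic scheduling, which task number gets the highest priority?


Sort tasks by relative deadline (ascending):
  Task 4: deadline = 10
  Task 5: deadline = 11
  Task 2: deadline = 21
  Task 3: deadline = 26
  Task 1: deadline = 38
Priority order (highest first): [4, 5, 2, 3, 1]
Highest priority task = 4

4


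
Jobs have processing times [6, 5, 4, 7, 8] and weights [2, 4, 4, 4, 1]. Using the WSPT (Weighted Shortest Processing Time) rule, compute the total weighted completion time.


Compute p/w ratios and sort ascending (WSPT): [(4, 4), (5, 4), (7, 4), (6, 2), (8, 1)]
Compute weighted completion times:
  Job (p=4,w=4): C=4, w*C=4*4=16
  Job (p=5,w=4): C=9, w*C=4*9=36
  Job (p=7,w=4): C=16, w*C=4*16=64
  Job (p=6,w=2): C=22, w*C=2*22=44
  Job (p=8,w=1): C=30, w*C=1*30=30
Total weighted completion time = 190

190


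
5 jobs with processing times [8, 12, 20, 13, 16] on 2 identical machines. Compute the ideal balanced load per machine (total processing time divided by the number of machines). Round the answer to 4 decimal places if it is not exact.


Total processing time = 8 + 12 + 20 + 13 + 16 = 69
Number of machines = 2
Ideal balanced load = 69 / 2 = 34.5

34.5


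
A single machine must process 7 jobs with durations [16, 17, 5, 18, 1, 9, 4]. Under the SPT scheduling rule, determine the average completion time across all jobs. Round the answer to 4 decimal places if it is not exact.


Sort jobs by processing time (SPT order): [1, 4, 5, 9, 16, 17, 18]
Compute completion times sequentially:
  Job 1: processing = 1, completes at 1
  Job 2: processing = 4, completes at 5
  Job 3: processing = 5, completes at 10
  Job 4: processing = 9, completes at 19
  Job 5: processing = 16, completes at 35
  Job 6: processing = 17, completes at 52
  Job 7: processing = 18, completes at 70
Sum of completion times = 192
Average completion time = 192/7 = 27.4286

27.4286


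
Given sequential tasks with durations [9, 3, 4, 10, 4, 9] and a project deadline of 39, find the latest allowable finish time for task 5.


LF(activity 5) = deadline - sum of successor durations
Successors: activities 6 through 6 with durations [9]
Sum of successor durations = 9
LF = 39 - 9 = 30

30


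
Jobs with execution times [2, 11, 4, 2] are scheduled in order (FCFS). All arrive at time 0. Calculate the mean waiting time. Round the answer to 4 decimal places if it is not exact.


FCFS order (as given): [2, 11, 4, 2]
Waiting times:
  Job 1: wait = 0
  Job 2: wait = 2
  Job 3: wait = 13
  Job 4: wait = 17
Sum of waiting times = 32
Average waiting time = 32/4 = 8.0

8.0


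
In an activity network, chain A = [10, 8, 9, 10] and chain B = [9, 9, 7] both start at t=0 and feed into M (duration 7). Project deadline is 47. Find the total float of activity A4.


Forward pass: ES(A4) = sum of predecessors on chain A = 27
EF = ES + duration = 27 + 10 = 37
Backward pass: LF(M) = deadline = 47; LS(M) = 47 - 7 = 40
LF(A4) = LS(M) - sum(successors on chain A) = 40 - 0 = 40
LS = LF - duration = 40 - 10 = 30
Total float = LS - ES = 30 - 27 = 3

3


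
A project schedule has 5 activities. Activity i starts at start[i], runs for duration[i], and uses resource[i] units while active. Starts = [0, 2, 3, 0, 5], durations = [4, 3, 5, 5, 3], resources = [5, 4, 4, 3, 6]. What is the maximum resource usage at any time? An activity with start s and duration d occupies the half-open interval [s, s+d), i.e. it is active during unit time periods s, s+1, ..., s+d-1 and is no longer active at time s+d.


Each activity i is active on [start_i, start_i + duration_i).
Compute total resource usage per time slot:
  t=0: active resources = [5, 3], total = 8
  t=1: active resources = [5, 3], total = 8
  t=2: active resources = [5, 4, 3], total = 12
  t=3: active resources = [5, 4, 4, 3], total = 16
  t=4: active resources = [4, 4, 3], total = 11
  t=5: active resources = [4, 6], total = 10
  t=6: active resources = [4, 6], total = 10
  t=7: active resources = [4, 6], total = 10
Peak resource demand = 16

16


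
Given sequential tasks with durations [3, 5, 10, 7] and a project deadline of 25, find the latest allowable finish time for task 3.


LF(activity 3) = deadline - sum of successor durations
Successors: activities 4 through 4 with durations [7]
Sum of successor durations = 7
LF = 25 - 7 = 18

18


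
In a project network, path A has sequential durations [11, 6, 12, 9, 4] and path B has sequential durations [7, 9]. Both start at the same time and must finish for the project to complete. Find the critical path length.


Path A total = 11 + 6 + 12 + 9 + 4 = 42
Path B total = 7 + 9 = 16
Critical path = longest path = max(42, 16) = 42

42


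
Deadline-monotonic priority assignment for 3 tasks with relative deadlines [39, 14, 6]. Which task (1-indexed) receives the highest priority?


Sort tasks by relative deadline (ascending):
  Task 3: deadline = 6
  Task 2: deadline = 14
  Task 1: deadline = 39
Priority order (highest first): [3, 2, 1]
Highest priority task = 3

3


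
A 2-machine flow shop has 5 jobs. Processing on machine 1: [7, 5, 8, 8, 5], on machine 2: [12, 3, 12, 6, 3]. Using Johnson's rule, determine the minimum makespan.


Apply Johnson's rule:
  Group 1 (a <= b): [(1, 7, 12), (3, 8, 12)]
  Group 2 (a > b): [(4, 8, 6), (2, 5, 3), (5, 5, 3)]
Optimal job order: [1, 3, 4, 2, 5]
Schedule:
  Job 1: M1 done at 7, M2 done at 19
  Job 3: M1 done at 15, M2 done at 31
  Job 4: M1 done at 23, M2 done at 37
  Job 2: M1 done at 28, M2 done at 40
  Job 5: M1 done at 33, M2 done at 43
Makespan = 43

43


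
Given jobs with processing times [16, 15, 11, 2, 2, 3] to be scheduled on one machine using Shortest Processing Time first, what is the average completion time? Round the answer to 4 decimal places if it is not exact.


Sort jobs by processing time (SPT order): [2, 2, 3, 11, 15, 16]
Compute completion times sequentially:
  Job 1: processing = 2, completes at 2
  Job 2: processing = 2, completes at 4
  Job 3: processing = 3, completes at 7
  Job 4: processing = 11, completes at 18
  Job 5: processing = 15, completes at 33
  Job 6: processing = 16, completes at 49
Sum of completion times = 113
Average completion time = 113/6 = 18.8333

18.8333


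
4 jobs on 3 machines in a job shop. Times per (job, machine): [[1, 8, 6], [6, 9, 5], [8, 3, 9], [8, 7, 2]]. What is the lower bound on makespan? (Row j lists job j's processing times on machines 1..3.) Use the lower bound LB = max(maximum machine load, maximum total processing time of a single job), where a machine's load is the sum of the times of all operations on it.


Machine loads:
  Machine 1: 1 + 6 + 8 + 8 = 23
  Machine 2: 8 + 9 + 3 + 7 = 27
  Machine 3: 6 + 5 + 9 + 2 = 22
Max machine load = 27
Job totals:
  Job 1: 15
  Job 2: 20
  Job 3: 20
  Job 4: 17
Max job total = 20
Lower bound = max(27, 20) = 27

27


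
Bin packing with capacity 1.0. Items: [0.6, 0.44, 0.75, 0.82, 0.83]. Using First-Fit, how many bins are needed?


Place items sequentially using First-Fit:
  Item 0.6 -> new Bin 1
  Item 0.44 -> new Bin 2
  Item 0.75 -> new Bin 3
  Item 0.82 -> new Bin 4
  Item 0.83 -> new Bin 5
Total bins used = 5

5


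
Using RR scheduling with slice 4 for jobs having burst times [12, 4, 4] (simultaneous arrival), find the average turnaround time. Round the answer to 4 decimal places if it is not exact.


Time quantum = 4
Execution trace:
  J1 runs 4 units, time = 4
  J2 runs 4 units, time = 8
  J3 runs 4 units, time = 12
  J1 runs 4 units, time = 16
  J1 runs 4 units, time = 20
Finish times: [20, 8, 12]
Average turnaround = 40/3 = 13.3333

13.3333


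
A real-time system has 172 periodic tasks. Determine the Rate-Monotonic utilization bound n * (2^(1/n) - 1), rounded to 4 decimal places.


Compute 2^(1/172) = 1.0040380565
Subtract 1: 1.0040380565 - 1 = 0.0040380565
Multiply by n: 172 * 0.0040380565 = 0.6945457180
Round to 4 dp: 0.6945

0.6945


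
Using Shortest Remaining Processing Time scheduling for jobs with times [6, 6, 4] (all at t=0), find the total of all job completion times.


Since all jobs arrive at t=0, SRPT equals SPT ordering.
SPT order: [4, 6, 6]
Completion times:
  Job 1: p=4, C=4
  Job 2: p=6, C=10
  Job 3: p=6, C=16
Total completion time = 4 + 10 + 16 = 30

30


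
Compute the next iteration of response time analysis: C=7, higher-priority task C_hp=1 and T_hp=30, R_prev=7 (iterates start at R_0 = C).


R_next = C + ceil(R_prev / T_hp) * C_hp
ceil(7 / 30) = ceil(0.2333) = 1
Interference = 1 * 1 = 1
R_next = 7 + 1 = 8

8


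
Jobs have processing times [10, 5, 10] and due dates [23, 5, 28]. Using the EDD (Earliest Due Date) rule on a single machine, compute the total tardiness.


Sort by due date (EDD order): [(5, 5), (10, 23), (10, 28)]
Compute completion times and tardiness:
  Job 1: p=5, d=5, C=5, tardiness=max(0,5-5)=0
  Job 2: p=10, d=23, C=15, tardiness=max(0,15-23)=0
  Job 3: p=10, d=28, C=25, tardiness=max(0,25-28)=0
Total tardiness = 0

0


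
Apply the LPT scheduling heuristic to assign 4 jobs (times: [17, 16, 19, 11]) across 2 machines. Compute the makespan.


Sort jobs in decreasing order (LPT): [19, 17, 16, 11]
Assign each job to the least loaded machine:
  Machine 1: jobs [19, 11], load = 30
  Machine 2: jobs [17, 16], load = 33
Makespan = max load = 33

33


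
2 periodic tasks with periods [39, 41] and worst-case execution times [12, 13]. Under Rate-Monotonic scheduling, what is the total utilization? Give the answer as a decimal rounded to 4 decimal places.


Compute individual utilizations (exact fractions):
  Task 1: C/T = 12/39 = 4/13 (approx. 0.3077)
  Task 2: C/T = 13/41 (approx. 0.3171)
Total utilization U = 4/13 + 13/41 = 333/533
Rounded to 4 decimal places: U = 0.6248
RM (Liu & Layland) bound for 2 tasks = 0.828427; compare with U = 333/533 (approx. 0.624765)
U <= bound, so schedulable by RM sufficient condition.

0.6248


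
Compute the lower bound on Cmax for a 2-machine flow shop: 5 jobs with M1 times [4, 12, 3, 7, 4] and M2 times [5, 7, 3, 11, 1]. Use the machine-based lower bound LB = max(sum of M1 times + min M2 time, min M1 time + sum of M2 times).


LB1 = sum(M1 times) + min(M2 times) = 30 + 1 = 31
LB2 = min(M1 times) + sum(M2 times) = 3 + 27 = 30
Lower bound = max(LB1, LB2) = max(31, 30) = 31

31


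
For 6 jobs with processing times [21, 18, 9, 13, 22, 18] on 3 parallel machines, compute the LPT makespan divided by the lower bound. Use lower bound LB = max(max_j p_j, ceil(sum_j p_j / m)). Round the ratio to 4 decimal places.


LPT order: [22, 21, 18, 18, 13, 9]
Machine loads after assignment: [31, 34, 36]
LPT makespan = 36
Lower bound = max(max_job, ceil(total/3)) = max(22, 34) = 34
Ratio = 36 / 34 = 1.0588

1.0588


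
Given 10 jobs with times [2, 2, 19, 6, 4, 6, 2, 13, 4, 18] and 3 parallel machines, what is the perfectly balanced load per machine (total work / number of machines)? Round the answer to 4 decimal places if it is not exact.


Total processing time = 2 + 2 + 19 + 6 + 4 + 6 + 2 + 13 + 4 + 18 = 76
Number of machines = 3
Ideal balanced load = 76 / 3 = 25.3333

25.3333


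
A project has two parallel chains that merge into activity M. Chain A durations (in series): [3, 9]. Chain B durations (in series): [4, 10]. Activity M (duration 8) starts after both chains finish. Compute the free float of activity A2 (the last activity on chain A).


ES(A2) = sum of predecessors on chain A = 3
EF(A2) = ES + duration = 3 + 9 = 12
Successor of A2 is M. ES(M) = max(sum(A), sum(B)) = max(12, 14) = 14
Free float = ES(successor) - EF(current) = 14 - 12 = 2

2


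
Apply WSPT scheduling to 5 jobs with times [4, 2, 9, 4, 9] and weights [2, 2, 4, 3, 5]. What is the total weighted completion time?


Compute p/w ratios and sort ascending (WSPT): [(2, 2), (4, 3), (9, 5), (4, 2), (9, 4)]
Compute weighted completion times:
  Job (p=2,w=2): C=2, w*C=2*2=4
  Job (p=4,w=3): C=6, w*C=3*6=18
  Job (p=9,w=5): C=15, w*C=5*15=75
  Job (p=4,w=2): C=19, w*C=2*19=38
  Job (p=9,w=4): C=28, w*C=4*28=112
Total weighted completion time = 247

247


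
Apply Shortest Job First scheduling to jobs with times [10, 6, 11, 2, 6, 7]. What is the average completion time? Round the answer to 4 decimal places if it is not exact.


SJF order (ascending): [2, 6, 6, 7, 10, 11]
Completion times:
  Job 1: burst=2, C=2
  Job 2: burst=6, C=8
  Job 3: burst=6, C=14
  Job 4: burst=7, C=21
  Job 5: burst=10, C=31
  Job 6: burst=11, C=42
Average completion = 118/6 = 19.6667

19.6667


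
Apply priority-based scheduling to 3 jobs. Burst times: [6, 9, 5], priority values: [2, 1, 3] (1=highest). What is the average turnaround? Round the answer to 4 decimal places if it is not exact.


Sort by priority (ascending = highest first):
Order: [(1, 9), (2, 6), (3, 5)]
Completion times:
  Priority 1, burst=9, C=9
  Priority 2, burst=6, C=15
  Priority 3, burst=5, C=20
Average turnaround = 44/3 = 14.6667

14.6667


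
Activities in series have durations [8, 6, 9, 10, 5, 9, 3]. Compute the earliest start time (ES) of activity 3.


Activity 3 starts after activities 1 through 2 complete.
Predecessor durations: [8, 6]
ES = 8 + 6 = 14

14


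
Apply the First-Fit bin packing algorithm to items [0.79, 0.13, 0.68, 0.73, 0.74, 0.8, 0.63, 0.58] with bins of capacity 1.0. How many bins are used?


Place items sequentially using First-Fit:
  Item 0.79 -> new Bin 1
  Item 0.13 -> Bin 1 (now 0.92)
  Item 0.68 -> new Bin 2
  Item 0.73 -> new Bin 3
  Item 0.74 -> new Bin 4
  Item 0.8 -> new Bin 5
  Item 0.63 -> new Bin 6
  Item 0.58 -> new Bin 7
Total bins used = 7

7


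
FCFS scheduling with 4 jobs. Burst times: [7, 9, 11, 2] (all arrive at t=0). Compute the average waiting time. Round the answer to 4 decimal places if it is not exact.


FCFS order (as given): [7, 9, 11, 2]
Waiting times:
  Job 1: wait = 0
  Job 2: wait = 7
  Job 3: wait = 16
  Job 4: wait = 27
Sum of waiting times = 50
Average waiting time = 50/4 = 12.5

12.5


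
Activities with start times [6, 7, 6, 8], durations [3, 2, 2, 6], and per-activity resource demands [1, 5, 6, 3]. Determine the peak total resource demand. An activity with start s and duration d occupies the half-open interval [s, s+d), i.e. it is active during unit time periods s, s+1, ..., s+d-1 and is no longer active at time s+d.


Each activity i is active on [start_i, start_i + duration_i).
Compute total resource usage per time slot:
  t=0: active resources = [], total = 0
  t=1: active resources = [], total = 0
  t=2: active resources = [], total = 0
  t=3: active resources = [], total = 0
  t=4: active resources = [], total = 0
  t=5: active resources = [], total = 0
  t=6: active resources = [1, 6], total = 7
  t=7: active resources = [1, 5, 6], total = 12
  t=8: active resources = [1, 5, 3], total = 9
  t=9: active resources = [3], total = 3
  t=10: active resources = [3], total = 3
  t=11: active resources = [3], total = 3
  t=12: active resources = [3], total = 3
  t=13: active resources = [3], total = 3
Peak resource demand = 12

12


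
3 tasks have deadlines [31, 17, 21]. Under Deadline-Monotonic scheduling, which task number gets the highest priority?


Sort tasks by relative deadline (ascending):
  Task 2: deadline = 17
  Task 3: deadline = 21
  Task 1: deadline = 31
Priority order (highest first): [2, 3, 1]
Highest priority task = 2

2


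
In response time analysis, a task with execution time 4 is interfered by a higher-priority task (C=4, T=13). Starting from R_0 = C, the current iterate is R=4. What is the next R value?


R_next = C + ceil(R_prev / T_hp) * C_hp
ceil(4 / 13) = ceil(0.3077) = 1
Interference = 1 * 4 = 4
R_next = 4 + 4 = 8

8


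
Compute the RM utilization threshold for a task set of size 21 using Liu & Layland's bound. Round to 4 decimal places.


Compute 2^(1/21) = 1.0335577830
Subtract 1: 1.0335577830 - 1 = 0.0335577830
Multiply by n: 21 * 0.0335577830 = 0.7047134430
Round to 4 dp: 0.7047

0.7047


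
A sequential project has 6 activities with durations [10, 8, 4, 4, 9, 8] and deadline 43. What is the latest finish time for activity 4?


LF(activity 4) = deadline - sum of successor durations
Successors: activities 5 through 6 with durations [9, 8]
Sum of successor durations = 17
LF = 43 - 17 = 26

26


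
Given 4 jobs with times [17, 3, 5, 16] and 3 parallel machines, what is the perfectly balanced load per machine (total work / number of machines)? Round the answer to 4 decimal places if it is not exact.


Total processing time = 17 + 3 + 5 + 16 = 41
Number of machines = 3
Ideal balanced load = 41 / 3 = 13.6667

13.6667


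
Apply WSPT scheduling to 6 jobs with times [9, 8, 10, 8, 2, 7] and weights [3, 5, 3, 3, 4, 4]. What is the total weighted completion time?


Compute p/w ratios and sort ascending (WSPT): [(2, 4), (8, 5), (7, 4), (8, 3), (9, 3), (10, 3)]
Compute weighted completion times:
  Job (p=2,w=4): C=2, w*C=4*2=8
  Job (p=8,w=5): C=10, w*C=5*10=50
  Job (p=7,w=4): C=17, w*C=4*17=68
  Job (p=8,w=3): C=25, w*C=3*25=75
  Job (p=9,w=3): C=34, w*C=3*34=102
  Job (p=10,w=3): C=44, w*C=3*44=132
Total weighted completion time = 435

435


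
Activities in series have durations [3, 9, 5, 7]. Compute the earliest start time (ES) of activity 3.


Activity 3 starts after activities 1 through 2 complete.
Predecessor durations: [3, 9]
ES = 3 + 9 = 12

12


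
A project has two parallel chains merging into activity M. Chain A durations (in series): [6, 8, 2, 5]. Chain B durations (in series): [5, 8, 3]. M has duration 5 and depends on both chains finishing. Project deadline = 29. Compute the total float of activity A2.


Forward pass: ES(A2) = sum of predecessors on chain A = 6
EF = ES + duration = 6 + 8 = 14
Backward pass: LF(M) = deadline = 29; LS(M) = 29 - 5 = 24
LF(A2) = LS(M) - sum(successors on chain A) = 24 - 7 = 17
LS = LF - duration = 17 - 8 = 9
Total float = LS - ES = 9 - 6 = 3

3


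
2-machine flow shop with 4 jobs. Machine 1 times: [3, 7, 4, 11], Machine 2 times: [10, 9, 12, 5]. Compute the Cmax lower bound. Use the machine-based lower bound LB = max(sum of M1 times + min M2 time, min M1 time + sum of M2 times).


LB1 = sum(M1 times) + min(M2 times) = 25 + 5 = 30
LB2 = min(M1 times) + sum(M2 times) = 3 + 36 = 39
Lower bound = max(LB1, LB2) = max(30, 39) = 39

39


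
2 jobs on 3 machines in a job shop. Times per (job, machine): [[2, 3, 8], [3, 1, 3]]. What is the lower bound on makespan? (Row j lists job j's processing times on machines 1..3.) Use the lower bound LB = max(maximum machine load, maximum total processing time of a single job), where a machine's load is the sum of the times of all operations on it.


Machine loads:
  Machine 1: 2 + 3 = 5
  Machine 2: 3 + 1 = 4
  Machine 3: 8 + 3 = 11
Max machine load = 11
Job totals:
  Job 1: 13
  Job 2: 7
Max job total = 13
Lower bound = max(11, 13) = 13

13


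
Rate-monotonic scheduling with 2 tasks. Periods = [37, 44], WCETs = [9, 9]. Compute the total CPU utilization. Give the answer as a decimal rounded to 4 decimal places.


Compute individual utilizations (exact fractions):
  Task 1: C/T = 9/37 (approx. 0.2432)
  Task 2: C/T = 9/44 (approx. 0.2045)
Total utilization U = 9/37 + 9/44 = 729/1628
Rounded to 4 decimal places: U = 0.4478
RM (Liu & Layland) bound for 2 tasks = 0.828427; compare with U = 729/1628 (approx. 0.447789)
U <= bound, so schedulable by RM sufficient condition.

0.4478


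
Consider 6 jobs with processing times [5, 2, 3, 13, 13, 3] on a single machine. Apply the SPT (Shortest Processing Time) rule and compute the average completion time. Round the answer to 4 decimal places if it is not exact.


Sort jobs by processing time (SPT order): [2, 3, 3, 5, 13, 13]
Compute completion times sequentially:
  Job 1: processing = 2, completes at 2
  Job 2: processing = 3, completes at 5
  Job 3: processing = 3, completes at 8
  Job 4: processing = 5, completes at 13
  Job 5: processing = 13, completes at 26
  Job 6: processing = 13, completes at 39
Sum of completion times = 93
Average completion time = 93/6 = 15.5

15.5


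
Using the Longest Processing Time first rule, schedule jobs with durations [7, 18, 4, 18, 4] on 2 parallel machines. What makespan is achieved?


Sort jobs in decreasing order (LPT): [18, 18, 7, 4, 4]
Assign each job to the least loaded machine:
  Machine 1: jobs [18, 7], load = 25
  Machine 2: jobs [18, 4, 4], load = 26
Makespan = max load = 26

26


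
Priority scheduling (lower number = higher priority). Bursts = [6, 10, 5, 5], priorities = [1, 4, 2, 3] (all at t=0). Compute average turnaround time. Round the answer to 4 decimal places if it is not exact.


Sort by priority (ascending = highest first):
Order: [(1, 6), (2, 5), (3, 5), (4, 10)]
Completion times:
  Priority 1, burst=6, C=6
  Priority 2, burst=5, C=11
  Priority 3, burst=5, C=16
  Priority 4, burst=10, C=26
Average turnaround = 59/4 = 14.75

14.75


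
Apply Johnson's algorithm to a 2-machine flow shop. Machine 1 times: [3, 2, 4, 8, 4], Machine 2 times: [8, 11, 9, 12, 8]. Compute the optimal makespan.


Apply Johnson's rule:
  Group 1 (a <= b): [(2, 2, 11), (1, 3, 8), (3, 4, 9), (5, 4, 8), (4, 8, 12)]
  Group 2 (a > b): []
Optimal job order: [2, 1, 3, 5, 4]
Schedule:
  Job 2: M1 done at 2, M2 done at 13
  Job 1: M1 done at 5, M2 done at 21
  Job 3: M1 done at 9, M2 done at 30
  Job 5: M1 done at 13, M2 done at 38
  Job 4: M1 done at 21, M2 done at 50
Makespan = 50

50


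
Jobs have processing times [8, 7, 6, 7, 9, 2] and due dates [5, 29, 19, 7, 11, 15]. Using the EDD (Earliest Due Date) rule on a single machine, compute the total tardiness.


Sort by due date (EDD order): [(8, 5), (7, 7), (9, 11), (2, 15), (6, 19), (7, 29)]
Compute completion times and tardiness:
  Job 1: p=8, d=5, C=8, tardiness=max(0,8-5)=3
  Job 2: p=7, d=7, C=15, tardiness=max(0,15-7)=8
  Job 3: p=9, d=11, C=24, tardiness=max(0,24-11)=13
  Job 4: p=2, d=15, C=26, tardiness=max(0,26-15)=11
  Job 5: p=6, d=19, C=32, tardiness=max(0,32-19)=13
  Job 6: p=7, d=29, C=39, tardiness=max(0,39-29)=10
Total tardiness = 58

58


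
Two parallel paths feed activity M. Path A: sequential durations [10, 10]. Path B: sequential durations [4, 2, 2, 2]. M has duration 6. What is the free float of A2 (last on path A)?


ES(A2) = sum of predecessors on chain A = 10
EF(A2) = ES + duration = 10 + 10 = 20
Successor of A2 is M. ES(M) = max(sum(A), sum(B)) = max(20, 10) = 20
Free float = ES(successor) - EF(current) = 20 - 20 = 0

0


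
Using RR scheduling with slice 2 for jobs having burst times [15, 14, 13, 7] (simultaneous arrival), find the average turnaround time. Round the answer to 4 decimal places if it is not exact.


Time quantum = 2
Execution trace:
  J1 runs 2 units, time = 2
  J2 runs 2 units, time = 4
  J3 runs 2 units, time = 6
  J4 runs 2 units, time = 8
  J1 runs 2 units, time = 10
  J2 runs 2 units, time = 12
  J3 runs 2 units, time = 14
  J4 runs 2 units, time = 16
  J1 runs 2 units, time = 18
  J2 runs 2 units, time = 20
  J3 runs 2 units, time = 22
  J4 runs 2 units, time = 24
  J1 runs 2 units, time = 26
  J2 runs 2 units, time = 28
  J3 runs 2 units, time = 30
  J4 runs 1 units, time = 31
  J1 runs 2 units, time = 33
  J2 runs 2 units, time = 35
  J3 runs 2 units, time = 37
  J1 runs 2 units, time = 39
  J2 runs 2 units, time = 41
  J3 runs 2 units, time = 43
  J1 runs 2 units, time = 45
  J2 runs 2 units, time = 47
  J3 runs 1 units, time = 48
  J1 runs 1 units, time = 49
Finish times: [49, 47, 48, 31]
Average turnaround = 175/4 = 43.75

43.75


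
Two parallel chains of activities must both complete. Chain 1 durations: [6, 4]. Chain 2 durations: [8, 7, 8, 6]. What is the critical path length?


Path A total = 6 + 4 = 10
Path B total = 8 + 7 + 8 + 6 = 29
Critical path = longest path = max(10, 29) = 29

29


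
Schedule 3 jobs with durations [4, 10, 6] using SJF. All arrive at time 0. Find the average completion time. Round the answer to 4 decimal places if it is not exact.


SJF order (ascending): [4, 6, 10]
Completion times:
  Job 1: burst=4, C=4
  Job 2: burst=6, C=10
  Job 3: burst=10, C=20
Average completion = 34/3 = 11.3333

11.3333


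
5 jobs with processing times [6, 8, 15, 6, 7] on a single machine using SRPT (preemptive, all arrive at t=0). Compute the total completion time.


Since all jobs arrive at t=0, SRPT equals SPT ordering.
SPT order: [6, 6, 7, 8, 15]
Completion times:
  Job 1: p=6, C=6
  Job 2: p=6, C=12
  Job 3: p=7, C=19
  Job 4: p=8, C=27
  Job 5: p=15, C=42
Total completion time = 6 + 12 + 19 + 27 + 42 = 106

106
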